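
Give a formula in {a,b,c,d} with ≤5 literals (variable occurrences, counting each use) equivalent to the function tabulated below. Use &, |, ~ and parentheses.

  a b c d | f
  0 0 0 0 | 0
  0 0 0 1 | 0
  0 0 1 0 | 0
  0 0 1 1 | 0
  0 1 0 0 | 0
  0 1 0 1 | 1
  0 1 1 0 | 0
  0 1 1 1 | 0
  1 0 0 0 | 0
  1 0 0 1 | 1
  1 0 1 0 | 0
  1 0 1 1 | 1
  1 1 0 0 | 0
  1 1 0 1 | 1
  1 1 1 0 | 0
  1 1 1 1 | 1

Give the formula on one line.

  (d & a) = 0000000001010101
  ~c = 1100110011001100
  (~c & d) = 0100010001000100
  (b & (~c & d)) = 0000010000000100
  ((d & a) | (b & (~c & d))) = 0000010001010101

((d & a) | (b & (~c & d)))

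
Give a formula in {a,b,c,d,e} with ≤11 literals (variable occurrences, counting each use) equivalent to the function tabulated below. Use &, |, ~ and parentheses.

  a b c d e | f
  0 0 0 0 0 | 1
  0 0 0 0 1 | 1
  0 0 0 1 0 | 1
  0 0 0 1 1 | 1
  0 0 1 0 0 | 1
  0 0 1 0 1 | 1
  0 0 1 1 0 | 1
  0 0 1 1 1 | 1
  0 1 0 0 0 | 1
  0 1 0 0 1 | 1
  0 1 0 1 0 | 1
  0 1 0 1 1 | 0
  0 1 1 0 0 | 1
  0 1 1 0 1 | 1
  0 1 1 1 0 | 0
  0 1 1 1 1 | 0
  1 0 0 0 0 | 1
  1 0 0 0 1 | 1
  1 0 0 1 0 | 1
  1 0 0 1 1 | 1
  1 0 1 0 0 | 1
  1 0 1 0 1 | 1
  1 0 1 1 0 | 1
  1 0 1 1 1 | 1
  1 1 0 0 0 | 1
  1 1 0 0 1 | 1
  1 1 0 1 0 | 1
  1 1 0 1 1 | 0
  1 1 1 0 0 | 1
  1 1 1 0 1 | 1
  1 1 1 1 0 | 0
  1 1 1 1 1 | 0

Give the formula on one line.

  ~d = 11001100110011001100110011001100
  ~c = 11110000111100001111000011110000
  (~c & d) = 00110000001100000011000000110000
  ~e = 10101010101010101010101010101010
  ((~c & d) & ~e) = 00100000001000000010000000100000
  (~d | ((~c & d) & ~e)) = 11101100111011001110110011101100
  ~b = 11111111000000001111111100000000
  (~d & b) = 00000000110011000000000011001100
  (e & (~d & b)) = 00000000010001000000000001000100
  (~b | (e & (~d & b))) = 11111111010001001111111101000100
  ((~d | ((~c & d) & ~e)) | (~b | (e & (~d & b)))) = 11111111111011001111111111101100

((~d | ((~c & d) & ~e)) | (~b | (e & (~d & b))))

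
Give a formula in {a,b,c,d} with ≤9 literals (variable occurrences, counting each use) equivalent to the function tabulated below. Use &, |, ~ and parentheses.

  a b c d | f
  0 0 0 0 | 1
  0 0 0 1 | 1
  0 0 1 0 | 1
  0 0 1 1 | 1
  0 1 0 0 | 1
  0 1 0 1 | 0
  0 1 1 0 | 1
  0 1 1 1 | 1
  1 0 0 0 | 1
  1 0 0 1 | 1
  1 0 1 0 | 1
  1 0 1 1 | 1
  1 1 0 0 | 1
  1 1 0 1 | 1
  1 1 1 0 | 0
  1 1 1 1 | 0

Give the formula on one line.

  ~b = 1111000011110000
  ~d = 1010101010101010
  (c | ~d) = 1011101110111011
  ~a = 1111111100000000
  ((c | ~d) & ~a) = 1011101100000000
  (~b | ((c | ~d) & ~a)) = 1111101111110000
  ~c = 1100110011001100
  (~c & a) = 0000000011001100
  ((~b | ((c | ~d) & ~a)) | (~c & a)) = 1111101111111100

((~b | ((c | ~d) & ~a)) | (~c & a))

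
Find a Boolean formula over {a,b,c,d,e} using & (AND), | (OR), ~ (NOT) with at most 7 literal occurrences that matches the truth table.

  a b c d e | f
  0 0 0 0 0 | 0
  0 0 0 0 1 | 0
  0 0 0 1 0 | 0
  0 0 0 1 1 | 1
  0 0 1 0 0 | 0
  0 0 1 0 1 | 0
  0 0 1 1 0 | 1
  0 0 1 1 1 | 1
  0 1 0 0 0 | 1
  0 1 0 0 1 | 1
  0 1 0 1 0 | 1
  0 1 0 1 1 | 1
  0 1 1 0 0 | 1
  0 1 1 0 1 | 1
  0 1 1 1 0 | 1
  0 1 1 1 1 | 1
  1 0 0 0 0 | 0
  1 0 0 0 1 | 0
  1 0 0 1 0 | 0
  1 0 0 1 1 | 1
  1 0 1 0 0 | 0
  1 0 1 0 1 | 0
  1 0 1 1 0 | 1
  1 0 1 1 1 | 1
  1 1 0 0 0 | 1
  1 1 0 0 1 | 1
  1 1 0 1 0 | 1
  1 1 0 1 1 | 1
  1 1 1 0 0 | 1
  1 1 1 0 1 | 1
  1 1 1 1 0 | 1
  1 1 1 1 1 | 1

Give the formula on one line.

  (d & c) = 00000011000000110000001100000011
  (e | (d & c)) = 01010111010101110101011101010111
  ((e | (d & c)) & d) = 00010011000100110001001100010011
  (((e | (d & c)) & d) | b) = 00010011111111110001001111111111

(((e | (d & c)) & d) | b)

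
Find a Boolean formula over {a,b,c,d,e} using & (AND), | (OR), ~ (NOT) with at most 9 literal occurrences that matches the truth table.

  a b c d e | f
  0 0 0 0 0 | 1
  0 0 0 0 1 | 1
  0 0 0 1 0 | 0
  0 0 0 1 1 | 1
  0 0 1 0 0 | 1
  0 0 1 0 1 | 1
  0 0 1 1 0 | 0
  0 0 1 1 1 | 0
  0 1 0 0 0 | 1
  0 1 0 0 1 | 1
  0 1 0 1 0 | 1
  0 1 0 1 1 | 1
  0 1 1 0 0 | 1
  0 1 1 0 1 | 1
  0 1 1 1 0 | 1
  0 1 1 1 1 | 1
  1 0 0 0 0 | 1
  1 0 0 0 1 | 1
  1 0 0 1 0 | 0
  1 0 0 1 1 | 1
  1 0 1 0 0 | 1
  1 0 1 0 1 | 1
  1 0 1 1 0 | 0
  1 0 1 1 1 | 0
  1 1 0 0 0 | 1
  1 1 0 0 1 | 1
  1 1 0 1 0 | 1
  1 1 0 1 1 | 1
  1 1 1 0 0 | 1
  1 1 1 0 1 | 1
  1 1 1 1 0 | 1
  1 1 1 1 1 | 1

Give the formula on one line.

(((a | d) & (b | (~c & e))) | ~d)

  (a | d) = 00110011001100111111111111111111
  ~c = 11110000111100001111000011110000
  (~c & e) = 01010000010100000101000001010000
  (b | (~c & e)) = 01010000111111110101000011111111
  ((a | d) & (b | (~c & e))) = 00010000001100110101000011111111
  ~d = 11001100110011001100110011001100
  (((a | d) & (b | (~c & e))) | ~d) = 11011100111111111101110011111111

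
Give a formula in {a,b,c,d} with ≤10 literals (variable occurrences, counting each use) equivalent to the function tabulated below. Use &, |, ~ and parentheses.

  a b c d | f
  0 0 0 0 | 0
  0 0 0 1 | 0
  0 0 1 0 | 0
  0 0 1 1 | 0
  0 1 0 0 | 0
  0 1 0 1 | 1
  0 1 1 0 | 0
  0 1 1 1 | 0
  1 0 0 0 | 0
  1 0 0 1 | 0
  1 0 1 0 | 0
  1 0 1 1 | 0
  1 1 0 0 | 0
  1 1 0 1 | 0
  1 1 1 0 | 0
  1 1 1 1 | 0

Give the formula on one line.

(((b & d) & ~a) & ((~c & ~a) | (~b | (a & d))))

  (b & d) = 0000010100000101
  ~a = 1111111100000000
  ((b & d) & ~a) = 0000010100000000
  ~c = 1100110011001100
  (~c & ~a) = 1100110000000000
  ~b = 1111000011110000
  (a & d) = 0000000001010101
  (~b | (a & d)) = 1111000011110101
  ((~c & ~a) | (~b | (a & d))) = 1111110011110101
  (((b & d) & ~a) & ((~c & ~a) | (~b | (a & d)))) = 0000010000000000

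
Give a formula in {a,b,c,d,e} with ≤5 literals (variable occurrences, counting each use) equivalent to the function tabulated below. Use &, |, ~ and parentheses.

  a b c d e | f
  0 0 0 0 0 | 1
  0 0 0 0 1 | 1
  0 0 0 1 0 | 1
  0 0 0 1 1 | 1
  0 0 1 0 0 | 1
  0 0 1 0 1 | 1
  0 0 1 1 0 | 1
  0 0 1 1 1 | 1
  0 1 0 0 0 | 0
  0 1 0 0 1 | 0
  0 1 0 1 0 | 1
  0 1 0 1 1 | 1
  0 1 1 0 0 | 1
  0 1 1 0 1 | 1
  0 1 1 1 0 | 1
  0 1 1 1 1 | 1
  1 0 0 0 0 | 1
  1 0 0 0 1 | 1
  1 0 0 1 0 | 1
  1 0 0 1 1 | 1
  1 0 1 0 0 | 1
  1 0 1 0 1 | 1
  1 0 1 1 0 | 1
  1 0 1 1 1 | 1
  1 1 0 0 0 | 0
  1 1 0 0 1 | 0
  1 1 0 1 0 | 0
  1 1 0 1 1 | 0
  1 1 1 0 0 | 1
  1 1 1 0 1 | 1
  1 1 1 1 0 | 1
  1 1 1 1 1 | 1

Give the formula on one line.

((~b | c) | (d & ~a))

  ~b = 11111111000000001111111100000000
  (~b | c) = 11111111000011111111111100001111
  ~a = 11111111111111110000000000000000
  (d & ~a) = 00110011001100110000000000000000
  ((~b | c) | (d & ~a)) = 11111111001111111111111100001111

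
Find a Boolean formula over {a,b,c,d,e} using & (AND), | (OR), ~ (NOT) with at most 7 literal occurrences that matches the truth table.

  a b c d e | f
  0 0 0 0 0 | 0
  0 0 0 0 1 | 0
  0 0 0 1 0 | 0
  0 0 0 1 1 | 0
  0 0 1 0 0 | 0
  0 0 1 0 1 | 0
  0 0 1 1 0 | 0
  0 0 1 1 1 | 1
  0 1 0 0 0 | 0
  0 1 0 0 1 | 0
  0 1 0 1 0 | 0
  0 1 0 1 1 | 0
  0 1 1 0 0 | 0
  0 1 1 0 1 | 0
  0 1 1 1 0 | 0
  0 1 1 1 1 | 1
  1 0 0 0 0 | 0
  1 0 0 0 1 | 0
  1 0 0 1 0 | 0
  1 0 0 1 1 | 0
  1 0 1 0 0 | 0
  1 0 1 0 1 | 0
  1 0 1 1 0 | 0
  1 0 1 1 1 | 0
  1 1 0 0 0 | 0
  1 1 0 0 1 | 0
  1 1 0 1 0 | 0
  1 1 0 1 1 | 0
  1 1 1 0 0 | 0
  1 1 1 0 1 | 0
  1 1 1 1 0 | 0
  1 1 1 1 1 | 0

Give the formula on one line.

  ~d = 11001100110011001100110011001100
  ~a = 11111111111111110000000000000000
  (c & ~a) = 00001111000011110000000000000000
  (~d | (c & ~a)) = 11001111110011111100110011001100
  (d & e) = 00010001000100010001000100010001
  ((~d | (c & ~a)) & (d & e)) = 00000001000000010000000000000000

((~d | (c & ~a)) & (d & e))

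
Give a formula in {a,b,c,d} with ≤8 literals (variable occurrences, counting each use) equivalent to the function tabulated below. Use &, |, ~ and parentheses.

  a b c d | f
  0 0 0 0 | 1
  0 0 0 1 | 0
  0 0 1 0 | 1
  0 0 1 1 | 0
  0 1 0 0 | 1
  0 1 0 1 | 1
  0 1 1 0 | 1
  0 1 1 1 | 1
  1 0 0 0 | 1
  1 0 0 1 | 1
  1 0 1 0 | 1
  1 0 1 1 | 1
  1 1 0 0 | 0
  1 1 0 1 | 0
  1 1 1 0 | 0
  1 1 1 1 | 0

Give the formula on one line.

(((b | a) | ~d) & (~b | (b & ~a)))

  (b | a) = 0000111111111111
  ~d = 1010101010101010
  ((b | a) | ~d) = 1010111111111111
  ~b = 1111000011110000
  ~a = 1111111100000000
  (b & ~a) = 0000111100000000
  (~b | (b & ~a)) = 1111111111110000
  (((b | a) | ~d) & (~b | (b & ~a))) = 1010111111110000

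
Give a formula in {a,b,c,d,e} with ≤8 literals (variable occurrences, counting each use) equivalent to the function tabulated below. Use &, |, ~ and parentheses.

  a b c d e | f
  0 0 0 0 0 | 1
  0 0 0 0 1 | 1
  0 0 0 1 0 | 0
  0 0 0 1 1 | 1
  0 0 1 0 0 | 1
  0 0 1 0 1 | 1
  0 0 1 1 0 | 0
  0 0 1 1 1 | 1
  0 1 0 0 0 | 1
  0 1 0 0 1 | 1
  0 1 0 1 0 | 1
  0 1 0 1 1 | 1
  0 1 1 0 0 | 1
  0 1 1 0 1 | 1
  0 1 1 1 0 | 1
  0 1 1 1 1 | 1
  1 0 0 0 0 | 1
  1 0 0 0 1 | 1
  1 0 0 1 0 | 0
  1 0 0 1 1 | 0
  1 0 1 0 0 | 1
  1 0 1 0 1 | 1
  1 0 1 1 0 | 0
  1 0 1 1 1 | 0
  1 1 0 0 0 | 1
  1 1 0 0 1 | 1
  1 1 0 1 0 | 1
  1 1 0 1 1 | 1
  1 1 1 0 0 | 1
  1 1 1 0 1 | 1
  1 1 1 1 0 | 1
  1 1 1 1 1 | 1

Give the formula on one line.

(b | (((((e | a) & d) | (a & ~d)) & ~a) | ~d))

  (e | a) = 01010101010101011111111111111111
  ((e | a) & d) = 00010001000100010011001100110011
  ~d = 11001100110011001100110011001100
  (a & ~d) = 00000000000000001100110011001100
  (((e | a) & d) | (a & ~d)) = 00010001000100011111111111111111
  ~a = 11111111111111110000000000000000
  ((((e | a) & d) | (a & ~d)) & ~a) = 00010001000100010000000000000000
  (((((e | a) & d) | (a & ~d)) & ~a) | ~d) = 11011101110111011100110011001100
  (b | (((((e | a) & d) | (a & ~d)) & ~a) | ~d)) = 11011101111111111100110011111111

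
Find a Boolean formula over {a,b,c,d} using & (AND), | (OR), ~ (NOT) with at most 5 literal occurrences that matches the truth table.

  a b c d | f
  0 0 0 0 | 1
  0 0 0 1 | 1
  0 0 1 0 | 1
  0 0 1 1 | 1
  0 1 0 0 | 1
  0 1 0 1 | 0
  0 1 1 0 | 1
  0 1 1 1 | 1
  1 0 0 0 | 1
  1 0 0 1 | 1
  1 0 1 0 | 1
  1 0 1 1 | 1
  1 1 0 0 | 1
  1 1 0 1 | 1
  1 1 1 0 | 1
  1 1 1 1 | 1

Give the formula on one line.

((~d | c) | (d & (a | ~b)))

  ~d = 1010101010101010
  (~d | c) = 1011101110111011
  ~b = 1111000011110000
  (a | ~b) = 1111000011111111
  (d & (a | ~b)) = 0101000001010101
  ((~d | c) | (d & (a | ~b))) = 1111101111111111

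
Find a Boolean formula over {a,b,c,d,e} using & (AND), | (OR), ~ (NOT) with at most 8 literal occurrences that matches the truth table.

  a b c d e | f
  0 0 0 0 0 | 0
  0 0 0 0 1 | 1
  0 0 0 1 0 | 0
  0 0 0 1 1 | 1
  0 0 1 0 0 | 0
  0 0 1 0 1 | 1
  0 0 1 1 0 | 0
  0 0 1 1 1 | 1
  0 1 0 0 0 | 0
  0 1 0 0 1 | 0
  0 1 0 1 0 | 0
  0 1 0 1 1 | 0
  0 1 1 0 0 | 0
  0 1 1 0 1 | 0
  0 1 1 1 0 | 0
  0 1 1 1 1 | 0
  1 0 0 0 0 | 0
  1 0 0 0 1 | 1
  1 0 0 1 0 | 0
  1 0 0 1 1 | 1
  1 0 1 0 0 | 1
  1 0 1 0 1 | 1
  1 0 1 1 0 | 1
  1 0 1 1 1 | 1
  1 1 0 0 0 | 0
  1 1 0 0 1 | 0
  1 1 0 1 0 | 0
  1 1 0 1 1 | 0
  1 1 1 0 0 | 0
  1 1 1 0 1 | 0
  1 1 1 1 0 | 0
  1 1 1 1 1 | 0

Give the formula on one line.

  ~b = 11111111000000001111111100000000
  (a & c) = 00000000000000000000111100001111
  (c & a) = 00000000000000000000111100001111
  ((c & a) & b) = 00000000000000000000000000001111
  (((c & a) & b) | e) = 01010101010101010101010101011111
  ((a & c) | (((c & a) & b) | e)) = 01010101010101010101111101011111
  (b | ((a & c) | (((c & a) & b) | e))) = 01010101111111110101111111111111
  (~b & (b | ((a & c) | (((c & a) & b) | e)))) = 01010101000000000101111100000000

(~b & (b | ((a & c) | (((c & a) & b) | e))))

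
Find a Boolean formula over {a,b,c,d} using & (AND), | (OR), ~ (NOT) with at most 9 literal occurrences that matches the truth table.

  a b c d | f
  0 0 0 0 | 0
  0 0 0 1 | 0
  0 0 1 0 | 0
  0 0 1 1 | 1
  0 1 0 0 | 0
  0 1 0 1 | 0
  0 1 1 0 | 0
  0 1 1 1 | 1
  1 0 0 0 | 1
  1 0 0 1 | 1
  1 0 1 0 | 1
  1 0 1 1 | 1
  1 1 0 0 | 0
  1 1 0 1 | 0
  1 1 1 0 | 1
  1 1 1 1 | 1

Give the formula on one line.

(((d | a) & (~b | c)) & (~d | (a | c)))

  (d | a) = 0101010111111111
  ~b = 1111000011110000
  (~b | c) = 1111001111110011
  ((d | a) & (~b | c)) = 0101000111110011
  ~d = 1010101010101010
  (a | c) = 0011001111111111
  (~d | (a | c)) = 1011101111111111
  (((d | a) & (~b | c)) & (~d | (a | c))) = 0001000111110011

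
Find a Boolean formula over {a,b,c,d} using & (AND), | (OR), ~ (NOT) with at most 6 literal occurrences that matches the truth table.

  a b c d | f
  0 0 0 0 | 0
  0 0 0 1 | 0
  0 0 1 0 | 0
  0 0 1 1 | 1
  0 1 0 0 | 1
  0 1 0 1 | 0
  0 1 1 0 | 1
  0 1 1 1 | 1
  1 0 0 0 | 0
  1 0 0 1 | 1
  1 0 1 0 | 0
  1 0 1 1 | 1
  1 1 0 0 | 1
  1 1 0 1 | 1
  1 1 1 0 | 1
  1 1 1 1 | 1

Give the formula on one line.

  ~d = 1010101010101010
  (c | ~d) = 1011101110111011
  (a | ~d) = 1010101011111111
  ((c | ~d) | (a | ~d)) = 1011101111111111
  (b | d) = 0101111101011111
  (((c | ~d) | (a | ~d)) & (b | d)) = 0001101101011111

(((c | ~d) | (a | ~d)) & (b | d))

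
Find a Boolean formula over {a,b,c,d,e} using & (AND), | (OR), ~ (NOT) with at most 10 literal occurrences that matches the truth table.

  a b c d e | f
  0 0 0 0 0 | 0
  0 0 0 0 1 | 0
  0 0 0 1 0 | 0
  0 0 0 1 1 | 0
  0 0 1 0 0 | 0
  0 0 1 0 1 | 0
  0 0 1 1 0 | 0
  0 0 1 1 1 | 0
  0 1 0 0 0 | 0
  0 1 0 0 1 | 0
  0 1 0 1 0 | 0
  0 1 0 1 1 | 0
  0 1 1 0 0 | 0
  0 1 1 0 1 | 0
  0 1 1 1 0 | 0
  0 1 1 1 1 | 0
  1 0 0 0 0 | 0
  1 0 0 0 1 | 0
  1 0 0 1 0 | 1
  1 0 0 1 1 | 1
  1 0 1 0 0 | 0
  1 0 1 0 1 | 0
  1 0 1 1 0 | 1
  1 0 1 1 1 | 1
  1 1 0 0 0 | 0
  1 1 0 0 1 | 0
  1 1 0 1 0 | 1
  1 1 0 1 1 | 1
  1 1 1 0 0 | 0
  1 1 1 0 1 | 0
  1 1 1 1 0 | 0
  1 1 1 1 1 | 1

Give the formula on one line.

  ~c = 11110000111100001111000011110000
  (d & ~c) = 00110000001100000011000000110000
  ~b = 11111111000000001111111100000000
  (e | ~b) = 11111111010101011111111101010101
  ~a = 11111111111111110000000000000000
  ((e | ~b) | ~a) = 11111111111111111111111101010101
  ((d & ~c) | ((e | ~b) | ~a)) = 11111111111111111111111101110101
  (d & a) = 00000000000000000011001100110011
  (((d & ~c) | ((e | ~b) | ~a)) & (d & a)) = 00000000000000000011001100110001

(((d & ~c) | ((e | ~b) | ~a)) & (d & a))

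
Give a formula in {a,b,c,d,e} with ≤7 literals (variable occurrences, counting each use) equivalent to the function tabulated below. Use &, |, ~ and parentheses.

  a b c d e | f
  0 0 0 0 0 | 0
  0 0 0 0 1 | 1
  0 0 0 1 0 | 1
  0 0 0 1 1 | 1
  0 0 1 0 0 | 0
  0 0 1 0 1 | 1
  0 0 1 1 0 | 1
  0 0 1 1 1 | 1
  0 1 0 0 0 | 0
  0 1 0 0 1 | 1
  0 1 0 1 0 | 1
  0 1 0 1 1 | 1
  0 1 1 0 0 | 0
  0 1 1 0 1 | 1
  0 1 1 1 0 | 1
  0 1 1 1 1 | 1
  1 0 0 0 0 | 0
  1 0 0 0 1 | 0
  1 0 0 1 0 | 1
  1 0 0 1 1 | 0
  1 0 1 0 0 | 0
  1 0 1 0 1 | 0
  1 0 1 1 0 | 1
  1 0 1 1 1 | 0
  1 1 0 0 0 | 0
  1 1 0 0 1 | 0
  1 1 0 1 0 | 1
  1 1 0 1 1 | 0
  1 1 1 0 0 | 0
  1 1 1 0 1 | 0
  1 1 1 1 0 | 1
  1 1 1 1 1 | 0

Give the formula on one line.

  ~e = 10101010101010101010101010101010
  ~a = 11111111111111110000000000000000
  (~e | ~a) = 11111111111111111010101010101010
  (e | d) = 01110111011101110111011101110111
  ((~e | ~a) & (e | d)) = 01110111011101110010001000100010

((~e | ~a) & (e | d))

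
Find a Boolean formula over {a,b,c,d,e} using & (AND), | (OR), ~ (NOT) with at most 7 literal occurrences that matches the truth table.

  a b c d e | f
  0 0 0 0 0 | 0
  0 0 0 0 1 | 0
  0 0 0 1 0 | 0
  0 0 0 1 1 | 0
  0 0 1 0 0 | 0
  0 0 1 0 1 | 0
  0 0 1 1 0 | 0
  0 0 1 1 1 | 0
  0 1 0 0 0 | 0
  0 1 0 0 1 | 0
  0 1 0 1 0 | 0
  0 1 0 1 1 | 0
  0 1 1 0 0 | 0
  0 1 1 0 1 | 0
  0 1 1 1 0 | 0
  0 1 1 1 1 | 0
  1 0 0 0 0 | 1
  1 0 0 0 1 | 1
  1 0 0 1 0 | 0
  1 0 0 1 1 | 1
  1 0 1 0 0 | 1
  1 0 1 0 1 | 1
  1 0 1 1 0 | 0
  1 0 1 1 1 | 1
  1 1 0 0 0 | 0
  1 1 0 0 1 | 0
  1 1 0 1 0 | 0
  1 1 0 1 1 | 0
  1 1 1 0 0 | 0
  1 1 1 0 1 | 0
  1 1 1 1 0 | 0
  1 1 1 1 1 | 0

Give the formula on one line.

  ~b = 11111111000000001111111100000000
  (a & ~b) = 00000000000000001111111100000000
  ((a & ~b) & e) = 00000000000000000101010100000000
  ~d = 11001100110011001100110011001100
  (~d & a) = 00000000000000001100110011001100
  (~b & (~d & a)) = 00000000000000001100110000000000
  (((a & ~b) & e) | (~b & (~d & a))) = 00000000000000001101110100000000

(((a & ~b) & e) | (~b & (~d & a)))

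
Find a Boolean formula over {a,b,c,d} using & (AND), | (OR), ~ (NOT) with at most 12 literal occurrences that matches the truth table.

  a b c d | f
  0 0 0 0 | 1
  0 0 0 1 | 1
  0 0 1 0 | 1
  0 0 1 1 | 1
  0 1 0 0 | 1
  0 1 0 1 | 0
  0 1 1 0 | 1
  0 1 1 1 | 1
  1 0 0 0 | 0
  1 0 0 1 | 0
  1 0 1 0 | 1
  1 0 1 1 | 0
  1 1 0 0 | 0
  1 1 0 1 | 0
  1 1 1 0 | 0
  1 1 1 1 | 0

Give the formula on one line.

((~a | ((c | b) & (~b & ~d))) & (((~b | ~d) | c) | a))

  ~a = 1111111100000000
  (c | b) = 0011111100111111
  ~b = 1111000011110000
  ~d = 1010101010101010
  (~b & ~d) = 1010000010100000
  ((c | b) & (~b & ~d)) = 0010000000100000
  (~a | ((c | b) & (~b & ~d))) = 1111111100100000
  (~b | ~d) = 1111101011111010
  ((~b | ~d) | c) = 1111101111111011
  (((~b | ~d) | c) | a) = 1111101111111111
  ((~a | ((c | b) & (~b & ~d))) & (((~b | ~d) | c) | a)) = 1111101100100000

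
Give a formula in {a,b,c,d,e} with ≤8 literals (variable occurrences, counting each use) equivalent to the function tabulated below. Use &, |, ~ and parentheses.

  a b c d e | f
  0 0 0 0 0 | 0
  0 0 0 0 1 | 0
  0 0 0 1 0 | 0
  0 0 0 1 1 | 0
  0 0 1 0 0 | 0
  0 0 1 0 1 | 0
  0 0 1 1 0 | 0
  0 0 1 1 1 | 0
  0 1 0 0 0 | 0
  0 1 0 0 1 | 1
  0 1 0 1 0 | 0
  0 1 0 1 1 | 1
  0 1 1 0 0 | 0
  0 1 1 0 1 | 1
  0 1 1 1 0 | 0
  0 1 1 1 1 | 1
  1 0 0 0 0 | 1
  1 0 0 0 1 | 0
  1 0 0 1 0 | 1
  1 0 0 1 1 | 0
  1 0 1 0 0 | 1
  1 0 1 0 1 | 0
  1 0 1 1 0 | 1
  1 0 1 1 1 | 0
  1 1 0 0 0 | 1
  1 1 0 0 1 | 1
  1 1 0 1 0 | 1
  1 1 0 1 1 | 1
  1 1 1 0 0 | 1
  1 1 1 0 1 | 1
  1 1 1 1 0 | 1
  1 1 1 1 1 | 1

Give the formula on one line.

((b & e) | ((~e | ~a) & a))

  (b & e) = 00000000010101010000000001010101
  ~e = 10101010101010101010101010101010
  ~a = 11111111111111110000000000000000
  (~e | ~a) = 11111111111111111010101010101010
  ((~e | ~a) & a) = 00000000000000001010101010101010
  ((b & e) | ((~e | ~a) & a)) = 00000000010101011010101011111111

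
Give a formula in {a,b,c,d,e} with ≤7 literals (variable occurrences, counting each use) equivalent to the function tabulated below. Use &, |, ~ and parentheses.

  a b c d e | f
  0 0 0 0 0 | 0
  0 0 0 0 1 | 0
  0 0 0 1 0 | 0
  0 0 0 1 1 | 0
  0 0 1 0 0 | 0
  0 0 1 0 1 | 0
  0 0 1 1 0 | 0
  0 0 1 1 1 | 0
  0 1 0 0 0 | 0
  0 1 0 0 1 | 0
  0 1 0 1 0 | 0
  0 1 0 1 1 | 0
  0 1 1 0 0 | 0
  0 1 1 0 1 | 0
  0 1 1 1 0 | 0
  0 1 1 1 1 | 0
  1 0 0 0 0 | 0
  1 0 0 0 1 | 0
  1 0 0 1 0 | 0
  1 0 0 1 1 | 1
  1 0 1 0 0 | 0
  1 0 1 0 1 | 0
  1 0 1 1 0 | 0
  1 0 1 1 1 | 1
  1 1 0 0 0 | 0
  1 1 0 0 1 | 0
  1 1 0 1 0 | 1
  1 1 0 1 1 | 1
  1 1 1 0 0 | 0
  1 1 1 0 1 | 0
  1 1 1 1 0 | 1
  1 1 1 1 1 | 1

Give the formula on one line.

(((b & (~e & a)) | (a & e)) & d)

  ~e = 10101010101010101010101010101010
  (~e & a) = 00000000000000001010101010101010
  (b & (~e & a)) = 00000000000000000000000010101010
  (a & e) = 00000000000000000101010101010101
  ((b & (~e & a)) | (a & e)) = 00000000000000000101010111111111
  (((b & (~e & a)) | (a & e)) & d) = 00000000000000000001000100110011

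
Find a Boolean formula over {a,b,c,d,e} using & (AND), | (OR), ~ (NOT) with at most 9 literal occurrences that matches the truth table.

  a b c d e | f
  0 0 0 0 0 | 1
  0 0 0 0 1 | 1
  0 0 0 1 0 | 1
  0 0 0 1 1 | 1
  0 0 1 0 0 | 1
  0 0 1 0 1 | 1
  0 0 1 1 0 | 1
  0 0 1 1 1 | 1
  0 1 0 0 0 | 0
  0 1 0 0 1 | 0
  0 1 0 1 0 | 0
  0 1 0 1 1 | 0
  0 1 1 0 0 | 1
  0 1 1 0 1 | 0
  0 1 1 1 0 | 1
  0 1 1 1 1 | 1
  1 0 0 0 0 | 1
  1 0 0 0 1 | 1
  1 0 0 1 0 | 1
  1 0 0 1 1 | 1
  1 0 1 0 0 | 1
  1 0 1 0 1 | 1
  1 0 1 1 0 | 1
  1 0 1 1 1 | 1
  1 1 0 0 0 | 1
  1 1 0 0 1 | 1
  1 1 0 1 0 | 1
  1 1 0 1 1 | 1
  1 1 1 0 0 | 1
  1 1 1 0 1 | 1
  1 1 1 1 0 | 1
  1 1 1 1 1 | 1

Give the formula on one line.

(((c | a) & (d | (~e | a))) | ~b)

  (c | a) = 00001111000011111111111111111111
  ~e = 10101010101010101010101010101010
  (~e | a) = 10101010101010101111111111111111
  (d | (~e | a)) = 10111011101110111111111111111111
  ((c | a) & (d | (~e | a))) = 00001011000010111111111111111111
  ~b = 11111111000000001111111100000000
  (((c | a) & (d | (~e | a))) | ~b) = 11111111000010111111111111111111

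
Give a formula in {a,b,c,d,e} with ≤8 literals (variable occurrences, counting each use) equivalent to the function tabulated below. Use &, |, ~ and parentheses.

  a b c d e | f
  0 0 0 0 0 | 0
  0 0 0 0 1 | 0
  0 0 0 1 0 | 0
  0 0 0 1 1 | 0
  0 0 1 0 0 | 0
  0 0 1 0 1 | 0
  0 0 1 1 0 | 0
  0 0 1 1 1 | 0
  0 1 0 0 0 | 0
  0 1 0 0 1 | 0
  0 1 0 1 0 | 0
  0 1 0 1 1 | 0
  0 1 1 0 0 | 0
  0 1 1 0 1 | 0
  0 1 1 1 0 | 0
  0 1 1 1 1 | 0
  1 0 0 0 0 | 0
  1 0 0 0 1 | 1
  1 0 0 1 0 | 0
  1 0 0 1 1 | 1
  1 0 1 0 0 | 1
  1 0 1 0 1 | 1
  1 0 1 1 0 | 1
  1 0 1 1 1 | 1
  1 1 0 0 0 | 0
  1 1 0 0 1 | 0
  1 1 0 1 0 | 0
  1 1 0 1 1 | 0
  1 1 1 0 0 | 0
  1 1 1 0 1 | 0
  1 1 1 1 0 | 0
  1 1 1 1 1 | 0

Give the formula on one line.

(((e & a) | c) & (~b & a))

  (e & a) = 00000000000000000101010101010101
  ((e & a) | c) = 00001111000011110101111101011111
  ~b = 11111111000000001111111100000000
  (~b & a) = 00000000000000001111111100000000
  (((e & a) | c) & (~b & a)) = 00000000000000000101111100000000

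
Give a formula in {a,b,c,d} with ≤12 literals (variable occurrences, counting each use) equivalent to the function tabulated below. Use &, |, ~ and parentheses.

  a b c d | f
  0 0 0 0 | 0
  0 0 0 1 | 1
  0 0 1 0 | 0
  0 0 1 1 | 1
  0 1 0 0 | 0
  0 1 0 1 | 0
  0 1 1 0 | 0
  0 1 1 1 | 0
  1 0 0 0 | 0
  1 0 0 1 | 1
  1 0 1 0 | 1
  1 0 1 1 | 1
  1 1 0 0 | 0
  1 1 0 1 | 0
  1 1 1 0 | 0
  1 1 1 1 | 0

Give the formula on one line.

  ~b = 1111000011110000
  ~c = 1100110011001100
  (a | ~c) = 1100110011111111
  ~a = 1111111100000000
  (a & ~c) = 0000000011001100
  (~a | (a & ~c)) = 1111111111001100
  ((~a | (a & ~c)) & d) = 0101010101000100
  ((a | ~c) | ((~a | (a & ~c)) & d)) = 1101110111111111
  (d | c) = 0111011101110111
  (((a | ~c) | ((~a | (a & ~c)) & d)) & (d | c)) = 0101010101110111
  (~b & (((a | ~c) | ((~a | (a & ~c)) & d)) & (d | c))) = 0101000001110000

(~b & (((a | ~c) | ((~a | (a & ~c)) & d)) & (d | c)))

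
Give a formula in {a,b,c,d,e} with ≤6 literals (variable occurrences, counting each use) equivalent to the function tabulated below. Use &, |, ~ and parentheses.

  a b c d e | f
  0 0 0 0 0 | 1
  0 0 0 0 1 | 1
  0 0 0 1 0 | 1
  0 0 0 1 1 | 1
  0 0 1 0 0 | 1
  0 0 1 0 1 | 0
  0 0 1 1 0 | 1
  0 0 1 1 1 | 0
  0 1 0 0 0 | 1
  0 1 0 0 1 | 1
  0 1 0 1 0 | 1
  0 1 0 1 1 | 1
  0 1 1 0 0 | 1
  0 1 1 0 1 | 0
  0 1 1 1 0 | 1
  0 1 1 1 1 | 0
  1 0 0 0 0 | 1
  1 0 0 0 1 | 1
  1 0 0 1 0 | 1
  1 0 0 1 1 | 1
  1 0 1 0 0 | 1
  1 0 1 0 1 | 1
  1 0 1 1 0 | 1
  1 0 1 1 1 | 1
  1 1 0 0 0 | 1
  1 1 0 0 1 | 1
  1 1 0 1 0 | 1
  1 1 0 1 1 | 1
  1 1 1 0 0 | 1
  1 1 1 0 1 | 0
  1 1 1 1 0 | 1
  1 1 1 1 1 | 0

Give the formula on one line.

  ~e = 10101010101010101010101010101010
  ~c = 11110000111100001111000011110000
  (~e | ~c) = 11111010111110101111101011111010
  ~b = 11111111000000001111111100000000
  (b | a) = 00000000111111111111111111111111
  (~b & (b | a)) = 00000000000000001111111100000000
  ((~e | ~c) | (~b & (b | a))) = 11111010111110101111111111111010

((~e | ~c) | (~b & (b | a)))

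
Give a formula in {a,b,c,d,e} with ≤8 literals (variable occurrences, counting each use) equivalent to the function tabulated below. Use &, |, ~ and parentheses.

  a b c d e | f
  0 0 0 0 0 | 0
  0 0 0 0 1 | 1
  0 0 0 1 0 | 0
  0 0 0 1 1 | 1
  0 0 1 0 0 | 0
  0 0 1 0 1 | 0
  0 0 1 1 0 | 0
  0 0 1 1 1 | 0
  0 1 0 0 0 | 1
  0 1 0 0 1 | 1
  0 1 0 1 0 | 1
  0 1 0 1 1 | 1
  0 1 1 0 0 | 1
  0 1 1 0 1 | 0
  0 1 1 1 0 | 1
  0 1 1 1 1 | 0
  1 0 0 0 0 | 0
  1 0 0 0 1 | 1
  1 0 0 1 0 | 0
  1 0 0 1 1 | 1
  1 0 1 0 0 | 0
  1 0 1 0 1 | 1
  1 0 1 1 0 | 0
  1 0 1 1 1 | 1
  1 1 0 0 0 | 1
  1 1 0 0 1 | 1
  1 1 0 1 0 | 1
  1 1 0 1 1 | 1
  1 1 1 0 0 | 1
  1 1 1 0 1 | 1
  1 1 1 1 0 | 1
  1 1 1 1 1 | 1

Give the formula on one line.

  ~e = 10101010101010101010101010101010
  ~d = 11001100110011001100110011001100
  (e | ~d) = 11011101110111011101110111011101
  ~c = 11110000111100001111000011110000
  (a | ~c) = 11110000111100001111111111111111
  ((e | ~d) & (a | ~c)) = 11010000110100001101110111011101
  (~e | ((e | ~d) & (a | ~c))) = 11111010111110101111111111111111
  (e | b) = 01010101111111110101010111111111
  ((~e | ((e | ~d) & (a | ~c))) & (e | b)) = 01010000111110100101010111111111

((~e | ((e | ~d) & (a | ~c))) & (e | b))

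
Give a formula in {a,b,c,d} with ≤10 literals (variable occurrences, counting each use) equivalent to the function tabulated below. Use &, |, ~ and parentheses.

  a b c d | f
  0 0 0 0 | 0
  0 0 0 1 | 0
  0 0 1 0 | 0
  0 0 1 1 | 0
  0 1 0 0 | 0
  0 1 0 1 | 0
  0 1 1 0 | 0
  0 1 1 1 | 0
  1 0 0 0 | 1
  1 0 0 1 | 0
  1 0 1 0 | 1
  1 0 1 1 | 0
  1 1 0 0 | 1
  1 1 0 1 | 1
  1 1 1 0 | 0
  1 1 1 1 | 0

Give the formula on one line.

((((~b | ~a) | ~c) & a) & ((~b & ~d) | b))

  ~b = 1111000011110000
  ~a = 1111111100000000
  (~b | ~a) = 1111111111110000
  ~c = 1100110011001100
  ((~b | ~a) | ~c) = 1111111111111100
  (((~b | ~a) | ~c) & a) = 0000000011111100
  ~d = 1010101010101010
  (~b & ~d) = 1010000010100000
  ((~b & ~d) | b) = 1010111110101111
  ((((~b | ~a) | ~c) & a) & ((~b & ~d) | b)) = 0000000010101100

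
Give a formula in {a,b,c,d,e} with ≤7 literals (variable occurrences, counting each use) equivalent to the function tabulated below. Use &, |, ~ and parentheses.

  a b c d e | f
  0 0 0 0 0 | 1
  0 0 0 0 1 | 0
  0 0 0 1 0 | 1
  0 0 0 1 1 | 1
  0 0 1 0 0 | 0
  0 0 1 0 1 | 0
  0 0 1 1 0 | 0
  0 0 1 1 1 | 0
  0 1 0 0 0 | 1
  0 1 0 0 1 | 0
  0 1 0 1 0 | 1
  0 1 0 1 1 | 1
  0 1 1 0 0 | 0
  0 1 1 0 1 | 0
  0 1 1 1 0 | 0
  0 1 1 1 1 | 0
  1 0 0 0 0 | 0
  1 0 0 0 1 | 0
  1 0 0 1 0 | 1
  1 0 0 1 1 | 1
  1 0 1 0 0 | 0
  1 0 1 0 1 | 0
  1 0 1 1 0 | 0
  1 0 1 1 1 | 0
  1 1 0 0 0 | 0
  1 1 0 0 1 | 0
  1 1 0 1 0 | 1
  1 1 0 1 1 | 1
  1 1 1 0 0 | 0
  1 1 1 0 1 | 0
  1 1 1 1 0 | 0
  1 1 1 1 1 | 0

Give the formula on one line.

  ~e = 10101010101010101010101010101010
  (d | ~e) = 10111011101110111011101110111011
  ~a = 11111111111111110000000000000000
  ((d | ~e) & ~a) = 10111011101110110000000000000000
  (((d | ~e) & ~a) | d) = 10111011101110110011001100110011
  ~c = 11110000111100001111000011110000
  ((((d | ~e) & ~a) | d) & ~c) = 10110000101100000011000000110000

((((d | ~e) & ~a) | d) & ~c)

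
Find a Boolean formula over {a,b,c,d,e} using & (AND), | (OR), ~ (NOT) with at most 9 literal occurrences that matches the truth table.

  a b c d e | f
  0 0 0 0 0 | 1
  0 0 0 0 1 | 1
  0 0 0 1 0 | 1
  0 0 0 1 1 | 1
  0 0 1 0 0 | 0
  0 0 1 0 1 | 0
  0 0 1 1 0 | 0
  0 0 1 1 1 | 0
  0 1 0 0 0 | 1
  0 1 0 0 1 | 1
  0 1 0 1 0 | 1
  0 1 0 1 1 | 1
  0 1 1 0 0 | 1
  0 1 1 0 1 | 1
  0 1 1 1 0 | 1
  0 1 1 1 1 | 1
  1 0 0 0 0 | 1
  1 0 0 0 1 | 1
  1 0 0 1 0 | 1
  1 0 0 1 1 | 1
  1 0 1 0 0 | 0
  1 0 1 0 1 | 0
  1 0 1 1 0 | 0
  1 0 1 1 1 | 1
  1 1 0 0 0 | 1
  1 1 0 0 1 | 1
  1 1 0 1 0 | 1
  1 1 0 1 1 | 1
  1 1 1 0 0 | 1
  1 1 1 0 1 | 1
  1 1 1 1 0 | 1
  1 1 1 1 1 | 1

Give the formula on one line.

(~c | (b | ((((d & e) | b) & d) & a)))

  ~c = 11110000111100001111000011110000
  (d & e) = 00010001000100010001000100010001
  ((d & e) | b) = 00010001111111110001000111111111
  (((d & e) | b) & d) = 00010001001100110001000100110011
  ((((d & e) | b) & d) & a) = 00000000000000000001000100110011
  (b | ((((d & e) | b) & d) & a)) = 00000000111111110001000111111111
  (~c | (b | ((((d & e) | b) & d) & a))) = 11110000111111111111000111111111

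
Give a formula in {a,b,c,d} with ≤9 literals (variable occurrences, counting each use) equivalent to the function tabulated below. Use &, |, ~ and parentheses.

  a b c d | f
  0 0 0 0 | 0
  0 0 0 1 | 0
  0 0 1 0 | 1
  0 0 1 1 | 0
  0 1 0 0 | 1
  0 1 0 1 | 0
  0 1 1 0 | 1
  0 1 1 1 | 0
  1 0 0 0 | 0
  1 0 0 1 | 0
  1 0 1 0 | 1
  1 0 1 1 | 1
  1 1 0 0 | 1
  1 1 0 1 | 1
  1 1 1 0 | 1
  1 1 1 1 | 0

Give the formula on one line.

(((b & ((~d | ~a) | ~c)) | (c & ~b)) & (a | ~d))

  ~d = 1010101010101010
  ~a = 1111111100000000
  (~d | ~a) = 1111111110101010
  ~c = 1100110011001100
  ((~d | ~a) | ~c) = 1111111111101110
  (b & ((~d | ~a) | ~c)) = 0000111100001110
  ~b = 1111000011110000
  (c & ~b) = 0011000000110000
  ((b & ((~d | ~a) | ~c)) | (c & ~b)) = 0011111100111110
  (a | ~d) = 1010101011111111
  (((b & ((~d | ~a) | ~c)) | (c & ~b)) & (a | ~d)) = 0010101000111110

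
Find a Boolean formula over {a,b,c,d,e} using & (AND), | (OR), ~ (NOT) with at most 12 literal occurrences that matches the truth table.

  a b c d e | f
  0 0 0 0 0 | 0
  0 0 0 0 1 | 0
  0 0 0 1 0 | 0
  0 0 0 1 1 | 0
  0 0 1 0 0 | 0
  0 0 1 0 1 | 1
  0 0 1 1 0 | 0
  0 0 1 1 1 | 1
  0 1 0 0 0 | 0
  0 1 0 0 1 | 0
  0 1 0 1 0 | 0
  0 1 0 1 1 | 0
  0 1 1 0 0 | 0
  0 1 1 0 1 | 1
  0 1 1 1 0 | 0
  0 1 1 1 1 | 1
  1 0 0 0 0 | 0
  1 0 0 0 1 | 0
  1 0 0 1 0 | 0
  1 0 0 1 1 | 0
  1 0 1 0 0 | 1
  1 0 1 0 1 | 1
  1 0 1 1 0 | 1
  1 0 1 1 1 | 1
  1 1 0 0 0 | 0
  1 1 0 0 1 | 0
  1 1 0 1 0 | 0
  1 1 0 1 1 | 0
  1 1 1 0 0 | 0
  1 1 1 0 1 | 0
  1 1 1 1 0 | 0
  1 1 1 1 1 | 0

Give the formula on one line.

(((c & e) & ~a) | ((~b & c) & ((b | (~b & c)) & a)))

  (c & e) = 00000101000001010000010100000101
  ~a = 11111111111111110000000000000000
  ((c & e) & ~a) = 00000101000001010000000000000000
  ~b = 11111111000000001111111100000000
  (~b & c) = 00001111000000000000111100000000
  (b | (~b & c)) = 00001111111111110000111111111111
  ((b | (~b & c)) & a) = 00000000000000000000111111111111
  ((~b & c) & ((b | (~b & c)) & a)) = 00000000000000000000111100000000
  (((c & e) & ~a) | ((~b & c) & ((b | (~b & c)) & a))) = 00000101000001010000111100000000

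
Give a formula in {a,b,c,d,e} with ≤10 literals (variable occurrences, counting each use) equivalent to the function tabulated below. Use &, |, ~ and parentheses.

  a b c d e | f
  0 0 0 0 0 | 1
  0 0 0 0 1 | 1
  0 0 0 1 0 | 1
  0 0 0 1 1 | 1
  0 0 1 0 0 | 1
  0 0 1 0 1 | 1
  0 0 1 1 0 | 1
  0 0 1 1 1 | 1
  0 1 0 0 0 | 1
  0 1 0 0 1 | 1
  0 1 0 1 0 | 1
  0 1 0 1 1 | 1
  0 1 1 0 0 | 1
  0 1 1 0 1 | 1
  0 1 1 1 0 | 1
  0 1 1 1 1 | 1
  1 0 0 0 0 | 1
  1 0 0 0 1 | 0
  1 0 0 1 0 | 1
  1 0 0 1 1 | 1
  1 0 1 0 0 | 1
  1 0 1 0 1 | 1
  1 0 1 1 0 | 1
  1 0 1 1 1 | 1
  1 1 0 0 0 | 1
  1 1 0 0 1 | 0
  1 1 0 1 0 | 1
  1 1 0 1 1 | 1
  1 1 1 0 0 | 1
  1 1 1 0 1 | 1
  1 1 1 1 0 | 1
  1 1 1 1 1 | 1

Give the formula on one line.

((d | ((((~e & ~d) & ~c) | (~a & ~e)) | (~a & e))) | c)

  ~e = 10101010101010101010101010101010
  ~d = 11001100110011001100110011001100
  (~e & ~d) = 10001000100010001000100010001000
  ~c = 11110000111100001111000011110000
  ((~e & ~d) & ~c) = 10000000100000001000000010000000
  ~a = 11111111111111110000000000000000
  (~a & ~e) = 10101010101010100000000000000000
  (((~e & ~d) & ~c) | (~a & ~e)) = 10101010101010101000000010000000
  (~a & e) = 01010101010101010000000000000000
  ((((~e & ~d) & ~c) | (~a & ~e)) | (~a & e)) = 11111111111111111000000010000000
  (d | ((((~e & ~d) & ~c) | (~a & ~e)) | (~a & e))) = 11111111111111111011001110110011
  ((d | ((((~e & ~d) & ~c) | (~a & ~e)) | (~a & e))) | c) = 11111111111111111011111110111111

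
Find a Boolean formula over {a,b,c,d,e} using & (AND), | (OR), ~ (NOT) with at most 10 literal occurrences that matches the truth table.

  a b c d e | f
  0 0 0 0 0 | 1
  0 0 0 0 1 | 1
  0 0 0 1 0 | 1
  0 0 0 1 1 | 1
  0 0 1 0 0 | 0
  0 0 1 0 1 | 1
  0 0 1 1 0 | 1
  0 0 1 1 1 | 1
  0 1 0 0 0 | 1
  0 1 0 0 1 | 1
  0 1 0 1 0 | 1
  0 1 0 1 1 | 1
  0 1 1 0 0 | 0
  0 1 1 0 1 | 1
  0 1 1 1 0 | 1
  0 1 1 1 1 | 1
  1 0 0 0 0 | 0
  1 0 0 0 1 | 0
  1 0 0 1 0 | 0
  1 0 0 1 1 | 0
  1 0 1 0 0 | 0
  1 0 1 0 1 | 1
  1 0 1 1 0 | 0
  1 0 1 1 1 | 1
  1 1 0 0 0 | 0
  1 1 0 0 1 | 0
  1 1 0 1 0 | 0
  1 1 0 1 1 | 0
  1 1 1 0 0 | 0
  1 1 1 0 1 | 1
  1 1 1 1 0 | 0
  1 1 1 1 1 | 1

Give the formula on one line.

(((~c | (a | e)) | (d | (e | a))) & ((c & e) | ~a))

  ~c = 11110000111100001111000011110000
  (a | e) = 01010101010101011111111111111111
  (~c | (a | e)) = 11110101111101011111111111111111
  (e | a) = 01010101010101011111111111111111
  (d | (e | a)) = 01110111011101111111111111111111
  ((~c | (a | e)) | (d | (e | a))) = 11110111111101111111111111111111
  (c & e) = 00000101000001010000010100000101
  ~a = 11111111111111110000000000000000
  ((c & e) | ~a) = 11111111111111110000010100000101
  (((~c | (a | e)) | (d | (e | a))) & ((c & e) | ~a)) = 11110111111101110000010100000101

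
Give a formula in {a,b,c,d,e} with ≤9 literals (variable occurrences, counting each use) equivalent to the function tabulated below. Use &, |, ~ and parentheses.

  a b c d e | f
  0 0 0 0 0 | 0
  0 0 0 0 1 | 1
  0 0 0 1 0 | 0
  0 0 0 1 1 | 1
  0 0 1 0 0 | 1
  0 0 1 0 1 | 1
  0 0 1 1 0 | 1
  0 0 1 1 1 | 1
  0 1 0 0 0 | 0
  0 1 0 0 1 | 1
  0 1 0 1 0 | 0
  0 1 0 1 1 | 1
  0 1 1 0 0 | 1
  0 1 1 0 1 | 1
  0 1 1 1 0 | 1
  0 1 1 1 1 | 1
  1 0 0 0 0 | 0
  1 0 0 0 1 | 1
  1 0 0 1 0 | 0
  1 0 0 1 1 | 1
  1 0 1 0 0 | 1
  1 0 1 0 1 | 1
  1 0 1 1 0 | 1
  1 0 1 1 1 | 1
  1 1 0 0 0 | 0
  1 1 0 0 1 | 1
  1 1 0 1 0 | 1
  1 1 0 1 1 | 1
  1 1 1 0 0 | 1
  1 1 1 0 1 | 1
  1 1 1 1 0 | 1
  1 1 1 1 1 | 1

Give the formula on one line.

  (c | e) = 01011111010111110101111101011111
  (b & a) = 00000000000000000000000011111111
  ~e = 10101010101010101010101010101010
  (~e & d) = 00100010001000100010001000100010
  ((b & a) & (~e & d)) = 00000000000000000000000000100010
  ((c | e) | ((b & a) & (~e & d))) = 01011111010111110101111101111111

((c | e) | ((b & a) & (~e & d)))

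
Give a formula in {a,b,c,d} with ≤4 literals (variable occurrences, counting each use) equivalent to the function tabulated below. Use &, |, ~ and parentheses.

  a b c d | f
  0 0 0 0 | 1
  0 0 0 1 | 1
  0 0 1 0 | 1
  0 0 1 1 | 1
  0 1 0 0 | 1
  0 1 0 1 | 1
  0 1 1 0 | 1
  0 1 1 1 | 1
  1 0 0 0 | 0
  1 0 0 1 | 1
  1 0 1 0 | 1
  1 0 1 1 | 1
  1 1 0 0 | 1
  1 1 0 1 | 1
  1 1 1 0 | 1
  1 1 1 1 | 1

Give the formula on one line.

  (d | b) = 0101111101011111
  ((d | b) | c) = 0111111101111111
  ~a = 1111111100000000
  (((d | b) | c) | ~a) = 1111111101111111

(((d | b) | c) | ~a)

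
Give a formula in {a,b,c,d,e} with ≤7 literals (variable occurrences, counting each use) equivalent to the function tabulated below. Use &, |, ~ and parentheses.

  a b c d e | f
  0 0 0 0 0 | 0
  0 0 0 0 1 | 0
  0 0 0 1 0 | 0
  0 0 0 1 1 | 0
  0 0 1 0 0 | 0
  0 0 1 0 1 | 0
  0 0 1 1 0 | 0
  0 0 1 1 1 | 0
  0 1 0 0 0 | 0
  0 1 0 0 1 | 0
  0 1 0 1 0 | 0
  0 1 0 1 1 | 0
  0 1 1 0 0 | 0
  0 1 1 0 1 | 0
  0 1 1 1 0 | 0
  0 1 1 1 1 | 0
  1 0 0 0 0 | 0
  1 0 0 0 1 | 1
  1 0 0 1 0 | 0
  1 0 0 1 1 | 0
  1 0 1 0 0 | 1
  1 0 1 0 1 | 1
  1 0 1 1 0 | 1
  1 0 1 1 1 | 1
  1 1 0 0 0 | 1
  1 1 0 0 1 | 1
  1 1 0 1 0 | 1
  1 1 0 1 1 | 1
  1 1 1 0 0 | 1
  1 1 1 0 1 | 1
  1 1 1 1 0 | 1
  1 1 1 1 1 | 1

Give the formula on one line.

(a & (((b | ~d) & (b | (~a | e))) | c))

  ~d = 11001100110011001100110011001100
  (b | ~d) = 11001100111111111100110011111111
  ~a = 11111111111111110000000000000000
  (~a | e) = 11111111111111110101010101010101
  (b | (~a | e)) = 11111111111111110101010111111111
  ((b | ~d) & (b | (~a | e))) = 11001100111111110100010011111111
  (((b | ~d) & (b | (~a | e))) | c) = 11001111111111110100111111111111
  (a & (((b | ~d) & (b | (~a | e))) | c)) = 00000000000000000100111111111111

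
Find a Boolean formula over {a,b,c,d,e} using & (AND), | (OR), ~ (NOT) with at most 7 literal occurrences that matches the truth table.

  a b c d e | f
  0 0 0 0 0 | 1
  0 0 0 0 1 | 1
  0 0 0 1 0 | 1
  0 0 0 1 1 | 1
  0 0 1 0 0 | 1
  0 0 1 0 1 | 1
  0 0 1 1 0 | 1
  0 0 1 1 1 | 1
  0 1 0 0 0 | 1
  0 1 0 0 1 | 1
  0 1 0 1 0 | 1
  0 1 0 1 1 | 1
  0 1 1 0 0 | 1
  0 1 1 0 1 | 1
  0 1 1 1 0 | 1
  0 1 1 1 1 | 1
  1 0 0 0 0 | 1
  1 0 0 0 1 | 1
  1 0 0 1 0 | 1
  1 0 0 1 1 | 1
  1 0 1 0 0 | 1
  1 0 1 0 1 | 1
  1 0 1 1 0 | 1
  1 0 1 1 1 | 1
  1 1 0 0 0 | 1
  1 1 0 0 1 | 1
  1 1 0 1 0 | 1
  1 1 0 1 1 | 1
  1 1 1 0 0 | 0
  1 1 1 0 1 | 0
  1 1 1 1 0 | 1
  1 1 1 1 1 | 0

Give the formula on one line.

  (d | e) = 01110111011101110111011101110111
  ~e = 10101010101010101010101010101010
  ((d | e) & ~e) = 00100010001000100010001000100010
  ~a = 11111111111111110000000000000000
  ~c = 11110000111100001111000011110000
  (~a | ~c) = 11111111111111111111000011110000
  (((d | e) & ~e) | (~a | ~c)) = 11111111111111111111001011110010
  ~b = 11111111000000001111111100000000
  (~b | ~c) = 11111111111100001111111111110000
  ((((d | e) & ~e) | (~a | ~c)) | (~b | ~c)) = 11111111111111111111111111110010

((((d | e) & ~e) | (~a | ~c)) | (~b | ~c))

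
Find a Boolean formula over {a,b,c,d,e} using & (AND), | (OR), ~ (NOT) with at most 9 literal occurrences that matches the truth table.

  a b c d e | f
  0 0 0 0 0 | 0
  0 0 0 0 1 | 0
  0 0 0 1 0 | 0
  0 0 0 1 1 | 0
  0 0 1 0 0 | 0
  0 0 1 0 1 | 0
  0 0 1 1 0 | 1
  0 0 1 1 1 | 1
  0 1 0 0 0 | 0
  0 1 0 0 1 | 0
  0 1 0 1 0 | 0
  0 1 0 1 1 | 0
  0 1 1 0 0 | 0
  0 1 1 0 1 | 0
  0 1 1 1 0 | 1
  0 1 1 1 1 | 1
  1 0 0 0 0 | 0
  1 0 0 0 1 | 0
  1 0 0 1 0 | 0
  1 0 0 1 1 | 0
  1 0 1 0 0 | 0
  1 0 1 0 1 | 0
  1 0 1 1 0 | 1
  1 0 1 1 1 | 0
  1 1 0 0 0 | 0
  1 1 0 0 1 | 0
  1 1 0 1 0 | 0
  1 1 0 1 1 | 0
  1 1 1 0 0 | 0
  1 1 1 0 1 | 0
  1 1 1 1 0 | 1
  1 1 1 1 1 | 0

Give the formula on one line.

  ~e = 10101010101010101010101010101010
  (d & ~e) = 00100010001000100010001000100010
  (b & ~e) = 00000000101010100000000010101010
  ~c = 11110000111100001111000011110000
  ~b = 11111111000000001111111100000000
  (~c & ~b) = 11110000000000001111000000000000
  ((b & ~e) | (~c & ~b)) = 11110000101010101111000010101010
  ((d & ~e) | ((b & ~e) | (~c & ~b))) = 11110010101010101111001010101010
  ~a = 11111111111111110000000000000000
  (((d & ~e) | ((b & ~e) | (~c & ~b))) | ~a) = 11111111111111111111001010101010
  (c & d) = 00000011000000110000001100000011
  ((((d & ~e) | ((b & ~e) | (~c & ~b))) | ~a) & (c & d)) = 00000011000000110000001000000010

((((d & ~e) | ((b & ~e) | (~c & ~b))) | ~a) & (c & d))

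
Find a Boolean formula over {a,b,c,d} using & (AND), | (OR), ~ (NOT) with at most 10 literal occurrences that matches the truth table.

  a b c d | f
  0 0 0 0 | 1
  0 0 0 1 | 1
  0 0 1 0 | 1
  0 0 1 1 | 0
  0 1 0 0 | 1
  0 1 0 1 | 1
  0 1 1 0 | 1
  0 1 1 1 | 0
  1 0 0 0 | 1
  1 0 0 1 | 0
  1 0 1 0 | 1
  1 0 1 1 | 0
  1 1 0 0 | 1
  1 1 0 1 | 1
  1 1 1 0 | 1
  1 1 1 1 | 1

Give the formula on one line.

((~c & ~a) | (((~a | ~b) & ~d) | (a & b)))

  ~c = 1100110011001100
  ~a = 1111111100000000
  (~c & ~a) = 1100110000000000
  ~b = 1111000011110000
  (~a | ~b) = 1111111111110000
  ~d = 1010101010101010
  ((~a | ~b) & ~d) = 1010101010100000
  (a & b) = 0000000000001111
  (((~a | ~b) & ~d) | (a & b)) = 1010101010101111
  ((~c & ~a) | (((~a | ~b) & ~d) | (a & b))) = 1110111010101111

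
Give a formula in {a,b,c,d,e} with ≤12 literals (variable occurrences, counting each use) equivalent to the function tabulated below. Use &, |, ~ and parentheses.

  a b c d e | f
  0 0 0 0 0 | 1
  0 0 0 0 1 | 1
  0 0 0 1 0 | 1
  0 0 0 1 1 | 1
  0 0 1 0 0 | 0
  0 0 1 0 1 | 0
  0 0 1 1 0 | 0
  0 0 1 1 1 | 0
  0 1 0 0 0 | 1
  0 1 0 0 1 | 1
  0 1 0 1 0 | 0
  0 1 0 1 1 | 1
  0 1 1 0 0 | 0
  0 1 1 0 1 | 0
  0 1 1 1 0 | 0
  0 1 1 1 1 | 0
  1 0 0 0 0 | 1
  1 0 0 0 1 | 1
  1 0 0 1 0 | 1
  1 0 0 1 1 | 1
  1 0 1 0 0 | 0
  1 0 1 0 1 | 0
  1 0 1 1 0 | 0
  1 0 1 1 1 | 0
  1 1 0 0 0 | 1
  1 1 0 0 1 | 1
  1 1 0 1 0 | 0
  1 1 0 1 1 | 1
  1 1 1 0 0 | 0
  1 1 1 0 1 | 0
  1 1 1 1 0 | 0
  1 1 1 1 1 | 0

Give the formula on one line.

  ~d = 11001100110011001100110011001100
  ~c = 11110000111100001111000011110000
  (~c & e) = 01010000010100000101000001010000
  (~d | (~c & e)) = 11011100110111001101110011011100
  (c & a) = 00000000000000000000111100001111
  ~b = 11111111000000001111111100000000
  (d & e) = 00010001000100010001000100010001
  (~b | (d & e)) = 11111111000100011111111100010001
  ((c & a) | (~b | (d & e))) = 11111111000100011111111100011111
  ((~d | (~c & e)) | ((c & a) | (~b | (d & e)))) = 11111111110111011111111111011111
  (((~d | (~c & e)) | ((c & a) | (~b | (d & e)))) & ~c) = 11110000110100001111000011010000

(((~d | (~c & e)) | ((c & a) | (~b | (d & e)))) & ~c)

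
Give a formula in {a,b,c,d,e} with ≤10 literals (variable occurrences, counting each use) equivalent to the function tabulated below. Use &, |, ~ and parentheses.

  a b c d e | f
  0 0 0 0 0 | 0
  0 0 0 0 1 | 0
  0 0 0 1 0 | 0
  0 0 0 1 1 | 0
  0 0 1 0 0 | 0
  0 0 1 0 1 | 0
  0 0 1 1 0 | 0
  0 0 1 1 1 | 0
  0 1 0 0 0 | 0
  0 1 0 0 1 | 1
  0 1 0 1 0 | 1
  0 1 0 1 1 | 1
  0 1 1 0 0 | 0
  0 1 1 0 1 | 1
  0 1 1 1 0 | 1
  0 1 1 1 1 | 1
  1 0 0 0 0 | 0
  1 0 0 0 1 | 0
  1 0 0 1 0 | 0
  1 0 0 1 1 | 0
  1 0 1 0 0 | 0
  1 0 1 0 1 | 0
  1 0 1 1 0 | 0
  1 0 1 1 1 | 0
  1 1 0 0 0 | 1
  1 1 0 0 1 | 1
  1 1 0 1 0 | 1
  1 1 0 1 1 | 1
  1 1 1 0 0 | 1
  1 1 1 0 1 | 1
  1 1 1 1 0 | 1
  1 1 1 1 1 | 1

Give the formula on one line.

  (a | e) = 01010101010101011111111111111111
  ~c = 11110000111100001111000011110000
  (d & ~c) = 00110000001100000011000000110000
  ((a | e) | (d & ~c)) = 01110101011101011111111111111111
  (a | d) = 00110011001100111111111111111111
  (((a | e) | (d & ~c)) | (a | d)) = 01110111011101111111111111111111
  ((((a | e) | (d & ~c)) | (a | d)) & b) = 00000000011101110000000011111111

((((a | e) | (d & ~c)) | (a | d)) & b)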